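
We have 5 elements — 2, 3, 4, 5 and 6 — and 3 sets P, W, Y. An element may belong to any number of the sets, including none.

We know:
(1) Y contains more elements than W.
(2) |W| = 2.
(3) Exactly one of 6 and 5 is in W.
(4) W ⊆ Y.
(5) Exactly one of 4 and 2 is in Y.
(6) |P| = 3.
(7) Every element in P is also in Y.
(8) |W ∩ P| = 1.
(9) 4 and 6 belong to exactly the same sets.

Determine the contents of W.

W = {3, 5}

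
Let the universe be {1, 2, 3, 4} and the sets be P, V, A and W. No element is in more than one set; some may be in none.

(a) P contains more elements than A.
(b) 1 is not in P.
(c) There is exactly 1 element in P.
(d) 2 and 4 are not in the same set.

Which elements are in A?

A = {}

From (b): 1 ∉ P.
Suppose 1 ∈ A: no assignment then satisfies all the clues, so 1 ∉ A.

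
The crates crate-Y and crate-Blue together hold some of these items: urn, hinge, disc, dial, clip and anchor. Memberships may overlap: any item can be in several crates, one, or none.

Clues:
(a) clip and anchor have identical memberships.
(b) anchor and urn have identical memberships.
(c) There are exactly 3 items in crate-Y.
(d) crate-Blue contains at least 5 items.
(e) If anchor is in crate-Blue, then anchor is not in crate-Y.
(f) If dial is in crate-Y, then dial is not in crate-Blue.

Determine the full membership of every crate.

crate-Y = {dial, disc, hinge}; crate-Blue = {anchor, clip, disc, hinge, urn}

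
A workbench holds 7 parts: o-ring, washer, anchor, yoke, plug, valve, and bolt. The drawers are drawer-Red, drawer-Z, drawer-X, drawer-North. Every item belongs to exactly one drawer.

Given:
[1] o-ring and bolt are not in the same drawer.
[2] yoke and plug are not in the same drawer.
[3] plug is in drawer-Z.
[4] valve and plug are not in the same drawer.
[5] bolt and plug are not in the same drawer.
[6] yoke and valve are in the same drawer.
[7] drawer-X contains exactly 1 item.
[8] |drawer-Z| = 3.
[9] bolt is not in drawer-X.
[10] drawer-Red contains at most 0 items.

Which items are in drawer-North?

drawer-North = {bolt, valve, yoke}

From (3): plug ∈ drawer-Z.
From (9): bolt ∉ drawer-X.
(2): yoke ∉ drawer-Z.
(4): valve ∉ drawer-Z.
(5): bolt ∉ drawer-Z.
(10): drawer-Red already has 0, so the rest are out.
Only one drawer left: bolt ∈ drawer-North.
(1): o-ring ∉ drawer-North.
Suppose washer ∈ drawer-North: no assignment then satisfies all the clues, so washer ∉ drawer-North.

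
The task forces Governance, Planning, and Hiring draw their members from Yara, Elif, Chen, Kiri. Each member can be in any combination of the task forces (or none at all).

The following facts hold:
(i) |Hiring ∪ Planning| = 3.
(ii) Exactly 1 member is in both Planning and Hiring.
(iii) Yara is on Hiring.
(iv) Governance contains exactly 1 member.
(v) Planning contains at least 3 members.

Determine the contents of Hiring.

Hiring = {Yara}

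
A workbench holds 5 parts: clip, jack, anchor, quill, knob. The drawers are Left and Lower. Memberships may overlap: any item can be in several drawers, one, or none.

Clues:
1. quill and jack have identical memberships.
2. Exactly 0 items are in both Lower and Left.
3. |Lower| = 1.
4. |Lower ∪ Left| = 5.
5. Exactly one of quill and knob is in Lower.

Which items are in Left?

Left = {anchor, clip, jack, quill}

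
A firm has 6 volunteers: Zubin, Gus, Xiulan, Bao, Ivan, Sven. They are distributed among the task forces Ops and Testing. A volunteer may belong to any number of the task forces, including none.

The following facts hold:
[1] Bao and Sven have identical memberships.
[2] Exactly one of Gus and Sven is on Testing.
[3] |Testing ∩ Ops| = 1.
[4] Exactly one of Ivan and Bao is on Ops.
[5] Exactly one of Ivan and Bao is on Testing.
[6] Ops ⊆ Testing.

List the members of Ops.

Ops = {Ivan}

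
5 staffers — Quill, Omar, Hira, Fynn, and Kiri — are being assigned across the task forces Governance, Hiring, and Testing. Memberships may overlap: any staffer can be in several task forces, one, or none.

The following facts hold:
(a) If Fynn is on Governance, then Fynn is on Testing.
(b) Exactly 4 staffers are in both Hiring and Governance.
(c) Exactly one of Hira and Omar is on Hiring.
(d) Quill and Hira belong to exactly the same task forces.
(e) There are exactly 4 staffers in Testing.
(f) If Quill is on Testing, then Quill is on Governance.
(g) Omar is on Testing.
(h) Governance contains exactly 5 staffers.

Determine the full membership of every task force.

Governance = {Fynn, Hira, Kiri, Omar, Quill}; Hiring = {Fynn, Hira, Kiri, Quill}; Testing = {Fynn, Hira, Omar, Quill}

From (g): Omar ∈ Testing.
(h): only 5 candidates remain for Governance, so all are in.
(a): Fynn ∈ Testing.
Suppose Quill ∉ Hiring: no assignment then satisfies all the clues, so Quill ∈ Hiring.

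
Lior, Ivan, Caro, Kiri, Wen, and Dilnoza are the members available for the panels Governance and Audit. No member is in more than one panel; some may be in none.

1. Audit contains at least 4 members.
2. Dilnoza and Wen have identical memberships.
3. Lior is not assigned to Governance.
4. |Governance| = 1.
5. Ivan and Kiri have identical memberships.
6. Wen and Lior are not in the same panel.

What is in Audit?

Audit = {Dilnoza, Ivan, Kiri, Wen}

From (3): Lior ∉ Governance.
Suppose Lior ∈ Audit: no assignment then satisfies all the clues, so Lior ∉ Audit.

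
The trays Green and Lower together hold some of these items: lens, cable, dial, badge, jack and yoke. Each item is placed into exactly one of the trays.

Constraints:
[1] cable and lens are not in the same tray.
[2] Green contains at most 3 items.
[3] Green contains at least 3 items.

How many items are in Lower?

3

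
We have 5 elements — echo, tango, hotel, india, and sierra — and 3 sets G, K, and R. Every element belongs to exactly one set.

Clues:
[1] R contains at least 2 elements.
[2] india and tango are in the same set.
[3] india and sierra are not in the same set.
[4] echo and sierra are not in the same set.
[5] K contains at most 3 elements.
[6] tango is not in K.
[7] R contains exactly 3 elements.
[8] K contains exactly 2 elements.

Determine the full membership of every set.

G = {}; K = {hotel, sierra}; R = {echo, india, tango}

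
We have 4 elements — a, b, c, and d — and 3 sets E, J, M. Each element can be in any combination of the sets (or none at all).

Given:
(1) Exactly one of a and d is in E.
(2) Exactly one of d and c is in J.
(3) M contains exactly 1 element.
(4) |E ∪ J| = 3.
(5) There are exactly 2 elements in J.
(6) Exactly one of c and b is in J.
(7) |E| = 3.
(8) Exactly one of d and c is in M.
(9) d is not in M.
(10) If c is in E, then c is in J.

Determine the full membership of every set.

E = {a, b, c}; J = {a, c}; M = {c}

From (9): d ∉ M.
(8) (exactly one): c ∈ M.
(3): M already has 1, so the rest are out.
Suppose a ∉ E: no assignment then satisfies all the clues, so a ∈ E.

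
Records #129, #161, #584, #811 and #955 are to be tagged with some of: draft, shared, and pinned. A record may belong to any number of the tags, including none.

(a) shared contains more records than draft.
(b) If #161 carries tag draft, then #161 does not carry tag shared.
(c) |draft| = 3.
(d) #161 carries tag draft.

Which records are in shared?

shared = {#129, #584, #811, #955}

From (d): #161 ∈ draft.
(b): #161 ∉ shared.
Suppose #129 ∉ shared: no assignment then satisfies all the clues, so #129 ∈ shared.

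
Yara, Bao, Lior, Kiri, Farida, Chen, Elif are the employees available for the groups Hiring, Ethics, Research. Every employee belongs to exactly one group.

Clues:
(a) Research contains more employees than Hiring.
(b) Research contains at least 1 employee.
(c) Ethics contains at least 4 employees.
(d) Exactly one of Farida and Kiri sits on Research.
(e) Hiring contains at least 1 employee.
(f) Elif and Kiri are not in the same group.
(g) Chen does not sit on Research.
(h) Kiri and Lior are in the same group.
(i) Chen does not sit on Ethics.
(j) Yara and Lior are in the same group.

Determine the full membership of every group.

Hiring = {Chen}; Ethics = {Bao, Kiri, Lior, Yara}; Research = {Elif, Farida}

From (g): Chen ∉ Research.
From (i): Chen ∉ Ethics.
Only one group left: Chen ∈ Hiring.
Suppose Yara ∈ Hiring: no assignment then satisfies all the clues, so Yara ∉ Hiring.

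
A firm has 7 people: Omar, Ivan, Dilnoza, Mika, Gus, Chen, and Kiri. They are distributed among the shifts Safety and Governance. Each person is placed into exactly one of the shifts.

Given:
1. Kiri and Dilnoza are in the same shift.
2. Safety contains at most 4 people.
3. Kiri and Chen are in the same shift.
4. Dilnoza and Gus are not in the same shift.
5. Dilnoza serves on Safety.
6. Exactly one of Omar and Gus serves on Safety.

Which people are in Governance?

From (5): Dilnoza ∈ Safety.
(1): Kiri matches Dilnoza: Kiri ∈ Safety.
(3): Chen matches Kiri: Chen ∈ Safety.
(4): Gus ∉ Safety.
(6) (exactly one): Omar ∈ Safety.
Only one shift left: Gus ∈ Governance.
(2): Safety already has 4, so the rest are out.
Only one shift left: Ivan ∈ Governance.
Only one shift left: Mika ∈ Governance.

Governance = {Gus, Ivan, Mika}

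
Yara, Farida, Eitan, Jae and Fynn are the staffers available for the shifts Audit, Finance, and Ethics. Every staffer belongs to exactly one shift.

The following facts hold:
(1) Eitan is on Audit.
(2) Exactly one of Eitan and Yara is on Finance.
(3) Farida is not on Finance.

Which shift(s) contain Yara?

From (1): Eitan ∈ Audit.
From (3): Farida ∉ Finance.
(2) (exactly one): Yara ∈ Finance.

Yara: Finance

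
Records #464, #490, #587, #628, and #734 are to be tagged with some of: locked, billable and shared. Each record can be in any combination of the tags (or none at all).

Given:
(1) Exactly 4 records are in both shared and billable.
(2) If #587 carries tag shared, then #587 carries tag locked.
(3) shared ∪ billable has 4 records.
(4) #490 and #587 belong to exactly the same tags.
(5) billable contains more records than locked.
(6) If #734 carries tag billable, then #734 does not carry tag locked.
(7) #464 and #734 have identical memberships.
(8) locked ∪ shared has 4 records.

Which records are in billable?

billable = {#464, #490, #587, #734}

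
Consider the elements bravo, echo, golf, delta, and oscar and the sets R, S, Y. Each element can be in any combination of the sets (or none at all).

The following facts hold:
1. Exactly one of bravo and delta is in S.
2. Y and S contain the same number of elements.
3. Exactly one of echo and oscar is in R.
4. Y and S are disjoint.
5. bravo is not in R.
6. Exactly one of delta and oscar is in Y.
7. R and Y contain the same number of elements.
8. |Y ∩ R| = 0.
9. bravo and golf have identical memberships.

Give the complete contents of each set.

R = {echo}; S = {delta}; Y = {oscar}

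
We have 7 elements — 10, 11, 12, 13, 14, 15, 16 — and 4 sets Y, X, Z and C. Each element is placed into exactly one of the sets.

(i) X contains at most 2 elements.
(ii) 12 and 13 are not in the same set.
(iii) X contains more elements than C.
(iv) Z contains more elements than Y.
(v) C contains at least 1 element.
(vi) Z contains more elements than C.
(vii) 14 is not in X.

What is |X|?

2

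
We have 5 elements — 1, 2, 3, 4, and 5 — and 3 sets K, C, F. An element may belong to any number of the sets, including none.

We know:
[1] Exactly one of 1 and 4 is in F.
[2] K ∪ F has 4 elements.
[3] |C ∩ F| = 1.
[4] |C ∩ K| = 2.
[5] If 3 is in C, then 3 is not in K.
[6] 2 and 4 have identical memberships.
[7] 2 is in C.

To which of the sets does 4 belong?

4: C, K

From (7): 2 ∈ C.
(6): 4 matches 2: 4 ∈ C.
Suppose 4 ∉ K: no assignment then satisfies all the clues, so 4 ∈ K.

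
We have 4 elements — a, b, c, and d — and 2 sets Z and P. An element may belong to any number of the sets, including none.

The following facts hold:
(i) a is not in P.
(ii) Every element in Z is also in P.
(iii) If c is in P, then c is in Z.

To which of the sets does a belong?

From (i): a ∉ P.
(ii) contrapositive: a ∉ Z.

a: none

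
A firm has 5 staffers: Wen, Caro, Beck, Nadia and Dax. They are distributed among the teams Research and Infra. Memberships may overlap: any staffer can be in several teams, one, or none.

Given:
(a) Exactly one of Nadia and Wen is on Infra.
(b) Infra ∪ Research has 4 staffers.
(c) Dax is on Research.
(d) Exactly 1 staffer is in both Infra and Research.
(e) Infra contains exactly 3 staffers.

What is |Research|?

2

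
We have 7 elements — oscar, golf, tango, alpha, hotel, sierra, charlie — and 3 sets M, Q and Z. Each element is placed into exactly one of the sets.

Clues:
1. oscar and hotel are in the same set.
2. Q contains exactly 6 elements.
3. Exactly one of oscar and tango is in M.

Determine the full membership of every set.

M = {tango}; Q = {alpha, charlie, golf, hotel, oscar, sierra}; Z = {}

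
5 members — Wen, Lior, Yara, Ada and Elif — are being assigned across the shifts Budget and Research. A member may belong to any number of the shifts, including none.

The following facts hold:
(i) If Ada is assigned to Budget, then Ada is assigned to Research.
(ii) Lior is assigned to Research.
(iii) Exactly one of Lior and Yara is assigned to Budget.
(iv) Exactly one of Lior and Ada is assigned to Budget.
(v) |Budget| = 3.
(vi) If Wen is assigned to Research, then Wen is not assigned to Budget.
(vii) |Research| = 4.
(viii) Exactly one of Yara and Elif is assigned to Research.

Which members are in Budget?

Budget = {Ada, Elif, Yara}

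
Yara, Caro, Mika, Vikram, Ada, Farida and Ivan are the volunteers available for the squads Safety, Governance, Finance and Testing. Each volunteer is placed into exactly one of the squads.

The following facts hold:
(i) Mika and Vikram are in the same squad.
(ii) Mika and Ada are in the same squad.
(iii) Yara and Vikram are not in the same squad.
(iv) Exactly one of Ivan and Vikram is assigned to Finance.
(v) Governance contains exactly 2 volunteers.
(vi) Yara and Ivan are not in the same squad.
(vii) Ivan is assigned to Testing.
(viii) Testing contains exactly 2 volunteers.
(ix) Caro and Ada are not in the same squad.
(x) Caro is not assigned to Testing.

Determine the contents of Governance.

From (vii): Ivan ∈ Testing.
From (x): Caro ∉ Testing.
(iv) (exactly one): Vikram ∈ Finance.
(vi): Yara ∉ Testing.
(i): Mika matches Vikram: Mika ∉ Safety.
(i): Mika matches Vikram: Mika ∉ Governance.
(i): Mika matches Vikram: Mika ∈ Finance.
(ii): Ada matches Mika: Ada ∉ Safety.
(ii): Ada matches Mika: Ada ∉ Governance.
(ii): Ada matches Mika: Ada ∈ Finance.
(iii): Yara ∉ Finance.
(v): only 2 candidates remain for Governance, so all are in.

Governance = {Caro, Yara}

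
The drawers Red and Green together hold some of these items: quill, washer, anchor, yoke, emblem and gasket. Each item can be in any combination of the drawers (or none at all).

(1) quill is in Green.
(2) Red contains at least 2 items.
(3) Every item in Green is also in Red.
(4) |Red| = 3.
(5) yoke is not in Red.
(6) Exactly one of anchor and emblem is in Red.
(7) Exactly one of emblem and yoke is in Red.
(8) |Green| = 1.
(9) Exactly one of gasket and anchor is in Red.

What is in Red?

From (1): quill ∈ Green.
From (5): yoke ∉ Red.
(3) with quill ∈ Green: quill ∈ Red.
(3) contrapositive: yoke ∉ Green.
(7) (exactly one): emblem ∈ Red.
(8): Green already has 1, so the rest are out.
(6) (exactly one): anchor ∉ Red.
(9) (exactly one): gasket ∈ Red.
(4): Red already has 3, so the rest are out.

Red = {emblem, gasket, quill}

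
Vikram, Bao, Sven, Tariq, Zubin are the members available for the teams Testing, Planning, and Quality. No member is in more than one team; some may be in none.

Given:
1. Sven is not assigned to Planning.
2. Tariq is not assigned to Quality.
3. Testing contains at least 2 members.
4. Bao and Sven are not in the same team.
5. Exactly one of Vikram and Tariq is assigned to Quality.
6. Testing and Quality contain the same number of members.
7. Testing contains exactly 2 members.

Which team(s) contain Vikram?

From (1): Sven ∉ Planning.
From (2): Tariq ∉ Quality.
(5) (exactly one): Vikram ∈ Quality.

Vikram: Quality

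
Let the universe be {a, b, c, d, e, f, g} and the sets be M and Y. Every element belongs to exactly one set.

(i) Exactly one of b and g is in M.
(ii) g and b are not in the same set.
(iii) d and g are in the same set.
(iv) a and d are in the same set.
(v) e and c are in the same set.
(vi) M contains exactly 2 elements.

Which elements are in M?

M = {b, f}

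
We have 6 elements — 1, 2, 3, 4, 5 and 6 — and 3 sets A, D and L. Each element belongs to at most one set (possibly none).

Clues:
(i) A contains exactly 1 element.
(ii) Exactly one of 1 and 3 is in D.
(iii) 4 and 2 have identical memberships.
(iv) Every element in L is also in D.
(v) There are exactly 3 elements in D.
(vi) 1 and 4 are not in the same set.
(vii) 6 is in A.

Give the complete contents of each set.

A = {6}; D = {2, 3, 4}; L = {}

From (vii): 6 ∈ A.
(i): A already has 1, so the rest are out.
Suppose 1 ∈ D: no assignment then satisfies all the clues, so 1 ∉ D.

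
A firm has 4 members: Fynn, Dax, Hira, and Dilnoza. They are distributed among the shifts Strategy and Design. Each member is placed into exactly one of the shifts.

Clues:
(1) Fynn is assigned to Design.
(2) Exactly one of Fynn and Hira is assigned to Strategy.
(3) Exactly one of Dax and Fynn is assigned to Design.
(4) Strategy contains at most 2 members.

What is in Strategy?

Strategy = {Dax, Hira}

From (1): Fynn ∈ Design.
(2) (exactly one): Hira ∈ Strategy.
(3) (exactly one): Dax ∉ Design.
Only one shift left: Dax ∈ Strategy.
(4): Strategy already has 2, so the rest are out.
Only one shift left: Dilnoza ∈ Design.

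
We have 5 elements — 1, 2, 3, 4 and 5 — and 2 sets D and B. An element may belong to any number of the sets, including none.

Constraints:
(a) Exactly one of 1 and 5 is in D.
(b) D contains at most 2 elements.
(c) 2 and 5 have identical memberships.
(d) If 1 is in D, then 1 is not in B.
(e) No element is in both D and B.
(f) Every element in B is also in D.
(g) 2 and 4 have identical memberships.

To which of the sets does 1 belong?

1: D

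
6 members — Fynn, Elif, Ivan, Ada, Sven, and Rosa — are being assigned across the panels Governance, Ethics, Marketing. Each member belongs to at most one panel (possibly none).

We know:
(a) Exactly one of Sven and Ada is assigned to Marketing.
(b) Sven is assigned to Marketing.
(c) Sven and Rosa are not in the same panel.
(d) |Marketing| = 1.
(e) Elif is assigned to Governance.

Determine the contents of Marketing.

Marketing = {Sven}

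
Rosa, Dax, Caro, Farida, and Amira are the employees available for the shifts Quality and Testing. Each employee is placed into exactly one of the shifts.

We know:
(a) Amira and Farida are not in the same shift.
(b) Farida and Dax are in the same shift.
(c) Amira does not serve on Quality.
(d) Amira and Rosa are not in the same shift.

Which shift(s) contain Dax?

Dax: Quality

From (c): Amira ∉ Quality.
Only one shift left: Amira ∈ Testing.
(a): Farida ∉ Testing.
(b): Dax matches Farida: Dax ∉ Testing.
(d): Rosa ∉ Testing.
Only one shift left: Rosa ∈ Quality.
Only one shift left: Dax ∈ Quality.
Only one shift left: Farida ∈ Quality.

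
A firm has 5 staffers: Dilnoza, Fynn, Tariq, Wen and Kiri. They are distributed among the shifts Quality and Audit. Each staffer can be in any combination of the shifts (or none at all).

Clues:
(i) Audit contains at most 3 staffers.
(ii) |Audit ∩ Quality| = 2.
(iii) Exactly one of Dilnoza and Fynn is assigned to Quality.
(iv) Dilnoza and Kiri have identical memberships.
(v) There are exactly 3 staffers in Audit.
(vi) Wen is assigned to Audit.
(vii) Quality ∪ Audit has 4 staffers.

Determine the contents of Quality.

Quality = {Dilnoza, Kiri, Tariq}

From (vi): Wen ∈ Audit.
Suppose Dilnoza ∉ Quality: no assignment then satisfies all the clues, so Dilnoza ∈ Quality.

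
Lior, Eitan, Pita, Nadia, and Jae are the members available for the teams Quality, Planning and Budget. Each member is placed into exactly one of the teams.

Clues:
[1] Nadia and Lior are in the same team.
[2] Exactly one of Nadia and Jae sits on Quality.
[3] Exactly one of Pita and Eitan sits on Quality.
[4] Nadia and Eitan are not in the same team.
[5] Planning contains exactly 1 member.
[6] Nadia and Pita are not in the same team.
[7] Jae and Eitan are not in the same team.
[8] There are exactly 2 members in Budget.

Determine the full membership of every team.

Quality = {Jae, Pita}; Planning = {Eitan}; Budget = {Lior, Nadia}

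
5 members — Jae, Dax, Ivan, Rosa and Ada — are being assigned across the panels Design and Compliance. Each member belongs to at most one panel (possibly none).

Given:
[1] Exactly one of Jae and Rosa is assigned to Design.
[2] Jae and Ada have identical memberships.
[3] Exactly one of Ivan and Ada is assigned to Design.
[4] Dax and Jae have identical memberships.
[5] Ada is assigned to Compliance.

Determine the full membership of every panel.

Design = {Ivan, Rosa}; Compliance = {Ada, Dax, Jae}

From (5): Ada ∈ Compliance.
(2): Jae matches Ada: Jae ∉ Design.
(2): Jae matches Ada: Jae ∈ Compliance.
(3) (exactly one): Ivan ∈ Design.
(4): Dax matches Jae: Dax ∉ Design.
(4): Dax matches Jae: Dax ∈ Compliance.
(1) (exactly one): Rosa ∈ Design.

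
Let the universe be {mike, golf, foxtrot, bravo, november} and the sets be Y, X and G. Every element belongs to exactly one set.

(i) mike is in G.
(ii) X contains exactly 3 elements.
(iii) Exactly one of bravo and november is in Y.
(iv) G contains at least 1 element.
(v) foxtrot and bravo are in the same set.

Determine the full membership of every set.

From (i): mike ∈ G.
Suppose golf ∈ Y: no assignment then satisfies all the clues, so golf ∉ Y.

Y = {november}; X = {bravo, foxtrot, golf}; G = {mike}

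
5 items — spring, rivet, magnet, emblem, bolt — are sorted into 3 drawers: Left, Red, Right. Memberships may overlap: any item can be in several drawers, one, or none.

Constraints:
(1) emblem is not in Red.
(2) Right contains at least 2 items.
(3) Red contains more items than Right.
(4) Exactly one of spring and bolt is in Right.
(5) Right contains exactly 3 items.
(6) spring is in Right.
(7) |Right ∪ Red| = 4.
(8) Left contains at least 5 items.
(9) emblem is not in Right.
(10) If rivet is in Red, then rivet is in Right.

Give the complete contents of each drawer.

Left = {bolt, emblem, magnet, rivet, spring}; Red = {bolt, magnet, rivet, spring}; Right = {magnet, rivet, spring}

From (1): emblem ∉ Red.
From (6): spring ∈ Right.
From (9): emblem ∉ Right.
(4) (exactly one): bolt ∉ Right.
(5): only 3 candidates remain for Right, so all are in.
(8): only 5 candidates remain for Left, so all are in.
Suppose spring ∉ Red: no assignment then satisfies all the clues, so spring ∈ Red.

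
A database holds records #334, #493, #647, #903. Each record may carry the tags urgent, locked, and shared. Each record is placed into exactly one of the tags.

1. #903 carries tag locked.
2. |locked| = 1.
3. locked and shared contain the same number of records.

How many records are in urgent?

2

From (1): #903 ∈ locked.
(2): locked already has 1, so the rest are out.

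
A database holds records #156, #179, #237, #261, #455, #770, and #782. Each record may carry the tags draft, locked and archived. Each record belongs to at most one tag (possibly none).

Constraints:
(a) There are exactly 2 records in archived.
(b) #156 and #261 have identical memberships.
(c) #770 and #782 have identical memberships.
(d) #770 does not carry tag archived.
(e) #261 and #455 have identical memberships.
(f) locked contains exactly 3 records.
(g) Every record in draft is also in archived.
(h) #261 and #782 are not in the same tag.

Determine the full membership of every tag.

From (d): #770 ∉ archived.
(c): #782 matches #770: #782 ∉ archived.
(g) contrapositive: #770 ∉ draft.
(g) contrapositive: #782 ∉ draft.
Suppose #156 ∈ draft: no assignment then satisfies all the clues, so #156 ∉ draft.

draft = {}; locked = {#156, #261, #455}; archived = {#179, #237}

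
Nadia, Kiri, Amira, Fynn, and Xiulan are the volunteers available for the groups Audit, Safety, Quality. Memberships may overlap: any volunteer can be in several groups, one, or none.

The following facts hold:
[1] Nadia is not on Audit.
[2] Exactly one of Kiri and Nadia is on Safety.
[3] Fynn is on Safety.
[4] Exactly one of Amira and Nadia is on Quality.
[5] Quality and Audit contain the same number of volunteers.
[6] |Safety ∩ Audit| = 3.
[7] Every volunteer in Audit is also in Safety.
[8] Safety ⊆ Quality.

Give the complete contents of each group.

Audit = {Amira, Fynn, Kiri}; Safety = {Amira, Fynn, Kiri}; Quality = {Amira, Fynn, Kiri}

From (1): Nadia ∉ Audit.
From (3): Fynn ∈ Safety.
(8) with Fynn ∈ Safety: Fynn ∈ Quality.
Suppose Nadia ∈ Safety: no assignment then satisfies all the clues, so Nadia ∉ Safety.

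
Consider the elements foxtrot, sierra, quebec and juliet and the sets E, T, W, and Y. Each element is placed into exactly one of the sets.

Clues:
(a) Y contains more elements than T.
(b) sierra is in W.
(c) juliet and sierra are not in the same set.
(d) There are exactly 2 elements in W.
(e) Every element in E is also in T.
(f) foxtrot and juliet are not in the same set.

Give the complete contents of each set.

E = {}; T = {}; W = {foxtrot, sierra}; Y = {juliet, quebec}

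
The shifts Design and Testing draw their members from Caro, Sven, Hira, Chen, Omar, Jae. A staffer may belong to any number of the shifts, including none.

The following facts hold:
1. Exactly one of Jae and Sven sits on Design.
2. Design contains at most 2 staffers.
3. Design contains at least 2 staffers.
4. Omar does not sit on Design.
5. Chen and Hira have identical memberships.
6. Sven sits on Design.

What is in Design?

Design = {Caro, Sven}

From (4): Omar ∉ Design.
From (6): Sven ∈ Design.
(1) (exactly one): Jae ∉ Design.
Suppose Caro ∉ Design: no assignment then satisfies all the clues, so Caro ∈ Design.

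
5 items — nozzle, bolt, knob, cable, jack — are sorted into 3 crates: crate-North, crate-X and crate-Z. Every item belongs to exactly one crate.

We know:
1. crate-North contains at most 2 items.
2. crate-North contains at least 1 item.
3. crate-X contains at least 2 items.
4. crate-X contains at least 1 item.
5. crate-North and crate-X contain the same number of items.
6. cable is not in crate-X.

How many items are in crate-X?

2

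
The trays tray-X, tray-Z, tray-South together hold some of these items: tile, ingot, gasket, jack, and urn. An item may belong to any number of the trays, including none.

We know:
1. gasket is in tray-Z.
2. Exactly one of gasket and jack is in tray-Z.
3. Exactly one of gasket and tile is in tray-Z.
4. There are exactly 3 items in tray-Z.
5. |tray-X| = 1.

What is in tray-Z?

tray-Z = {gasket, ingot, urn}

From (1): gasket ∈ tray-Z.
(2) (exactly one): jack ∉ tray-Z.
(3) (exactly one): tile ∉ tray-Z.
(4): only 3 candidates remain for tray-Z, so all are in.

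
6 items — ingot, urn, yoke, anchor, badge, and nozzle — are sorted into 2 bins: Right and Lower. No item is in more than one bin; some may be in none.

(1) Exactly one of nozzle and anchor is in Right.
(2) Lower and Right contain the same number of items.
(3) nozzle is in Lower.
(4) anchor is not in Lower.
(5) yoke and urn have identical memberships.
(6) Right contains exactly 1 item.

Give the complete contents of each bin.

Right = {anchor}; Lower = {nozzle}

From (3): nozzle ∈ Lower.
From (4): anchor ∉ Lower.
(1) (exactly one): anchor ∈ Right.
(6): Right already has 1, so the rest are out.
Suppose ingot ∈ Lower: no assignment then satisfies all the clues, so ingot ∉ Lower.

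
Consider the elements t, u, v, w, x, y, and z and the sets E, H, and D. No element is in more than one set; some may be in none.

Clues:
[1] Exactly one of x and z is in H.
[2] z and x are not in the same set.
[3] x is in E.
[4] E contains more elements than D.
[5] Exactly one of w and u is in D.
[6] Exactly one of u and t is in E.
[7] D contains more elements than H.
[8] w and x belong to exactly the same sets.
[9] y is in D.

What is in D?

From (3): x ∈ E.
From (9): y ∈ D.
(1) (exactly one): z ∈ H.
(8): w matches x: w ∈ E.
(5) (exactly one): u ∈ D.
(6) (exactly one): t ∈ E.
Suppose v ∈ D: no assignment then satisfies all the clues, so v ∉ D.

D = {u, y}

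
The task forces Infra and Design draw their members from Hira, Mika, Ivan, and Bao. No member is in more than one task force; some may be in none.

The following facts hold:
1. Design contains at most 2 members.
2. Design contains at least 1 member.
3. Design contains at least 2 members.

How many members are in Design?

2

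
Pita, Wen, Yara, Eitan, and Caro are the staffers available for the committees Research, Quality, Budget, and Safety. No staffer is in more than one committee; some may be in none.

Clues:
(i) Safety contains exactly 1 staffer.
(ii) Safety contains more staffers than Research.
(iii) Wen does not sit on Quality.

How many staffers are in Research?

0

From (iii): Wen ∉ Quality.
Suppose Pita ∈ Research: no assignment then satisfies all the clues, so Pita ∉ Research.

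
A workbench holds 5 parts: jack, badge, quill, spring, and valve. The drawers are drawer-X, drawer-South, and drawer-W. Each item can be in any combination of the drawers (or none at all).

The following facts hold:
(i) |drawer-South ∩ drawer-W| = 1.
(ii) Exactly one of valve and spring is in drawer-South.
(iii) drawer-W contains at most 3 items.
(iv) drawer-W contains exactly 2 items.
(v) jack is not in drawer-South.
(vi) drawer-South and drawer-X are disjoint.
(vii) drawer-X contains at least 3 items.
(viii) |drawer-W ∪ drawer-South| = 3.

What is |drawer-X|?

3

From (v): jack ∉ drawer-South.
Suppose jack ∉ drawer-X: no assignment then satisfies all the clues, so jack ∈ drawer-X.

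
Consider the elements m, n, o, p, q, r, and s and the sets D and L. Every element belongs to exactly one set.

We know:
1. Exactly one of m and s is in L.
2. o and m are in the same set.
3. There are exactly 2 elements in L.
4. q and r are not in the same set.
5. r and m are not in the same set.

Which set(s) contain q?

q: D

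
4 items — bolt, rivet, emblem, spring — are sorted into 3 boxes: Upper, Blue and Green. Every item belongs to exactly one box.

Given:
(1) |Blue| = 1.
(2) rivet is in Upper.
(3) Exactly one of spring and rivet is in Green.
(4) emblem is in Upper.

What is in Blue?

Blue = {bolt}

From (2): rivet ∈ Upper.
From (4): emblem ∈ Upper.
(3) (exactly one): spring ∈ Green.
(1): only 1 candidates remain for Blue, so all are in.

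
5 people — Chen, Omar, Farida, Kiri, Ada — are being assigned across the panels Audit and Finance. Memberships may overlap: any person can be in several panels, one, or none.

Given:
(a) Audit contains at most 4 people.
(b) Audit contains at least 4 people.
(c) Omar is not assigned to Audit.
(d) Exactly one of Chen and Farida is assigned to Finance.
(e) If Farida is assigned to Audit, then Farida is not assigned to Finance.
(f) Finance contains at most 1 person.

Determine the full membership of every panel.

From (c): Omar ∉ Audit.
(b): only 4 candidates remain for Audit, so all are in.
(e): Farida ∉ Finance.
(d) (exactly one): Chen ∈ Finance.
(f): Finance already has 1, so the rest are out.

Audit = {Ada, Chen, Farida, Kiri}; Finance = {Chen}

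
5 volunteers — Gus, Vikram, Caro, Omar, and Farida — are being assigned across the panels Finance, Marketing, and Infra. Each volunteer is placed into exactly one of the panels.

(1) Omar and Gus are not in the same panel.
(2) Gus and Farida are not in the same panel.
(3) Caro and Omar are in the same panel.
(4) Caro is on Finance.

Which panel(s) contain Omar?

Omar: Finance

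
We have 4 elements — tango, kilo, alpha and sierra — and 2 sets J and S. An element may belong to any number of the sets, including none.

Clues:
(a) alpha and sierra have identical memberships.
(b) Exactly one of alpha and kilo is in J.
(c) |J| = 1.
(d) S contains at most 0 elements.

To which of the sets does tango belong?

(d): S already has 0, so the rest are out.
Suppose tango ∈ J: no assignment then satisfies all the clues, so tango ∉ J.

tango: none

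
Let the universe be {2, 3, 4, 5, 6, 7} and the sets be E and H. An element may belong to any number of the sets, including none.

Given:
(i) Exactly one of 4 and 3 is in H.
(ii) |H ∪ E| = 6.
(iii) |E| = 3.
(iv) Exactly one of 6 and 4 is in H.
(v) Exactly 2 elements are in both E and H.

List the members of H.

H = {2, 3, 5, 6, 7}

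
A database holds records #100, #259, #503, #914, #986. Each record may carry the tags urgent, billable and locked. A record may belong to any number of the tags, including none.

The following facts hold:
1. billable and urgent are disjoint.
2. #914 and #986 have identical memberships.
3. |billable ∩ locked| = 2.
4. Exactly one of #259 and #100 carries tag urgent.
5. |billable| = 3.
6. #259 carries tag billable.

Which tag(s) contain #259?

From (6): #259 ∈ billable.
(1) (disjoint): #259 ∉ urgent.
(4) (exactly one): #100 ∈ urgent.
(1) (disjoint): #100 ∉ billable.
Suppose #259 ∈ locked: no assignment then satisfies all the clues, so #259 ∉ locked.

#259: billable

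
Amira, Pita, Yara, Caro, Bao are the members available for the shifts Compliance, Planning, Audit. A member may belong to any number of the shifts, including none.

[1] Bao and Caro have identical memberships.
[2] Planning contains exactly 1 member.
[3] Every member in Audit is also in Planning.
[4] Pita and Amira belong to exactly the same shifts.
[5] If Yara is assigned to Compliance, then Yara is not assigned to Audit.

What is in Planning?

Planning = {Yara}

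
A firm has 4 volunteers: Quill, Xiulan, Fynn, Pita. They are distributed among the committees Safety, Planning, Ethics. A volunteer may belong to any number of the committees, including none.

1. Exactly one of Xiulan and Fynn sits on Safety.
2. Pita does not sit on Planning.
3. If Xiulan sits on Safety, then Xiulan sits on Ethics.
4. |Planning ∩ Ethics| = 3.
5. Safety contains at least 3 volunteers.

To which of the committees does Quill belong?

Quill: Ethics, Planning, Safety

From (2): Pita ∉ Planning.
Suppose Quill ∉ Safety: no assignment then satisfies all the clues, so Quill ∈ Safety.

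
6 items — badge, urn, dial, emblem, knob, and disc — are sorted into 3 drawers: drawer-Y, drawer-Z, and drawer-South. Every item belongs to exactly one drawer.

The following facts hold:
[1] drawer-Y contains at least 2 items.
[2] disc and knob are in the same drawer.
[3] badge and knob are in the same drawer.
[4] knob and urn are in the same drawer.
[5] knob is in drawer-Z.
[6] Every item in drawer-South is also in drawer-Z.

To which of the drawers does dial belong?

From (5): knob ∈ drawer-Z.
(2): disc matches knob: disc ∉ drawer-Y.
(2): disc matches knob: disc ∈ drawer-Z.
(3): badge matches knob: badge ∉ drawer-Y.
(3): badge matches knob: badge ∈ drawer-Z.
(4): urn matches knob: urn ∉ drawer-Y.
(4): urn matches knob: urn ∈ drawer-Z.
(1): only 2 candidates remain for drawer-Y, so all are in.

dial: drawer-Y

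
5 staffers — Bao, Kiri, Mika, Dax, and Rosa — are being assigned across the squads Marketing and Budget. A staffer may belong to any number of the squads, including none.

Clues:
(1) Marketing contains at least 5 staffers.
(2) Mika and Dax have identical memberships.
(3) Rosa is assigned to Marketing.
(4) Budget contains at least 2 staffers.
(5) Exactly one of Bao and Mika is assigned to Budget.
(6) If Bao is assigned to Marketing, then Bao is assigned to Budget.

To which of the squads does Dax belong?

Dax: Marketing

From (3): Rosa ∈ Marketing.
(1): only 5 candidates remain for Marketing, so all are in.
(6): Bao ∈ Budget.
(5) (exactly one): Mika ∉ Budget.
(2): Dax matches Mika: Dax ∉ Budget.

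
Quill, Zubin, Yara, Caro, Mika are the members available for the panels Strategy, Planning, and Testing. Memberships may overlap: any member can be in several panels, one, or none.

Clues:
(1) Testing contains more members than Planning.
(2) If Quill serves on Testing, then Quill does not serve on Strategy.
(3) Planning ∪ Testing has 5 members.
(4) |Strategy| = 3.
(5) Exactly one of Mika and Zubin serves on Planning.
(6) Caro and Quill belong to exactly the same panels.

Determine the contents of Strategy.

Strategy = {Mika, Yara, Zubin}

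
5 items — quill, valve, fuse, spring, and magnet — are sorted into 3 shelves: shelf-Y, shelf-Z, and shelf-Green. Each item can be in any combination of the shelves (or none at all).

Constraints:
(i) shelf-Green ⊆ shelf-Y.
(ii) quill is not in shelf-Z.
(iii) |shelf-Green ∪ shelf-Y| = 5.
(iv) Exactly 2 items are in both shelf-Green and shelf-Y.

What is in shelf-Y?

shelf-Y = {fuse, magnet, quill, spring, valve}

From (ii): quill ∉ shelf-Z.
Suppose quill ∉ shelf-Y: no assignment then satisfies all the clues, so quill ∈ shelf-Y.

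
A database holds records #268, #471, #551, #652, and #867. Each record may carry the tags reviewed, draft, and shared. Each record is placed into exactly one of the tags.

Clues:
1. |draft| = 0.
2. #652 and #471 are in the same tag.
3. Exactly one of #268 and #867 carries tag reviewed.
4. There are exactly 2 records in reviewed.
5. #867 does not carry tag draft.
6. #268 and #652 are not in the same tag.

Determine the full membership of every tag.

reviewed = {#268, #551}; draft = {}; shared = {#471, #652, #867}

From (5): #867 ∉ draft.
(1): draft already has 0, so the rest are out.
Suppose #268 ∉ reviewed: no assignment then satisfies all the clues, so #268 ∈ reviewed.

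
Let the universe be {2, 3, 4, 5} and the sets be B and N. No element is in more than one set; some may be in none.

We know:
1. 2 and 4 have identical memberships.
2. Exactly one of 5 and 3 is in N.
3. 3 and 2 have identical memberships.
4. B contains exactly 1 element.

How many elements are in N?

3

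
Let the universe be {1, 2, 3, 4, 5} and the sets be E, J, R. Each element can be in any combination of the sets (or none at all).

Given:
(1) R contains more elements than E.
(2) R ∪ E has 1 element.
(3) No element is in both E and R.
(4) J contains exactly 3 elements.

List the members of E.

E = {}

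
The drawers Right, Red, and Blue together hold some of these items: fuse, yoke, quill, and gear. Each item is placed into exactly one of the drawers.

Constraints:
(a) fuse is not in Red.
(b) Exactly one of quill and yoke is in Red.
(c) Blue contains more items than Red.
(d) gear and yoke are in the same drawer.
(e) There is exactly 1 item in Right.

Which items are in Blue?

Blue = {gear, yoke}

From (a): fuse ∉ Red.
Suppose fuse ∈ Blue: no assignment then satisfies all the clues, so fuse ∉ Blue.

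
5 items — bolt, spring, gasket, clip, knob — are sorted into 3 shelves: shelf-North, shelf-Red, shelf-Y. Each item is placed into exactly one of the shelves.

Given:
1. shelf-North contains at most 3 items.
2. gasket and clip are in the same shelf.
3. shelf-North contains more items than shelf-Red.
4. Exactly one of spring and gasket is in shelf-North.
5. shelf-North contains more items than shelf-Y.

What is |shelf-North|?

3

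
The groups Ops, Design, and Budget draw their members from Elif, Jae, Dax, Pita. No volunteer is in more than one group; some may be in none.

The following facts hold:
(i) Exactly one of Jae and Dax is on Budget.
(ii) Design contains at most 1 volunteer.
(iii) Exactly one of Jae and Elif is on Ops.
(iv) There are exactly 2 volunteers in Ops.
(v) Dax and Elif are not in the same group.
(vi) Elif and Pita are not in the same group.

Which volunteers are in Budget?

Budget = {Dax}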